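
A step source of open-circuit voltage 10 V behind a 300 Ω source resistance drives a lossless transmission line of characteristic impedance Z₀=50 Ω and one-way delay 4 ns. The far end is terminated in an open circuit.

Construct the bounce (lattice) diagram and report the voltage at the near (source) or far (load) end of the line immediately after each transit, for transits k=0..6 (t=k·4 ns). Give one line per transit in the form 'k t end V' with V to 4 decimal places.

Γ_L=1.000000, Γ_S=0.714286; launch V₁=10·50/350=1.428571
k=0 src: V=1.4286
k=1 load: inc=1.428571, refl=1.428571·1.000000=1.4286; V=0.000000+1.428571+1.428571=2.8571
k=2 src: inc=1.428571, refl=1.428571·0.714286=1.0204; V=1.428571+1.428571+1.020408=3.8776
k=3 load: inc=1.020408, refl=1.020408·1.000000=1.0204; V=2.857143+1.020408+1.020408=4.8980
k=4 src: inc=1.020408, refl=1.020408·0.714286=0.7289; V=3.877551+1.020408+0.728863=5.6268
k=5 load: inc=0.728863, refl=0.728863·1.000000=0.7289; V=4.897959+0.728863+0.728863=6.3557
k=6 src: inc=0.728863, refl=0.728863·0.714286=0.5206; V=5.626822+0.728863+0.520616=6.8763

0 0 source 1.4286
1 4 load 2.8571
2 8 source 3.8776
3 12 load 4.8980
4 16 source 5.6268
5 20 load 6.3557
6 24 source 6.8763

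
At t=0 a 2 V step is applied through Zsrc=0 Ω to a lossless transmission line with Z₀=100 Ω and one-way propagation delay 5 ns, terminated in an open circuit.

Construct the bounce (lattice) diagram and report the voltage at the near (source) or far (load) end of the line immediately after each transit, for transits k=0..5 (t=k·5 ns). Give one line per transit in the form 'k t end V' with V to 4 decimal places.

Γ_L=1.000000, Γ_S=-1.000000; launch V₁=2·100/100=2.000000
k=0 src: V=2.0000
k=1 load: inc=2.000000, refl=2.000000·1.000000=2.0000; V=0.000000+2.000000+2.000000=4.0000
k=2 src: inc=2.000000, refl=2.000000·-1.000000=-2.0000; V=2.000000+2.000000+-2.000000=2.0000
k=3 load: inc=-2.000000, refl=-2.000000·1.000000=-2.0000; V=4.000000+-2.000000+-2.000000=0.0000
k=4 src: inc=-2.000000, refl=-2.000000·-1.000000=2.0000; V=2.000000+-2.000000+2.000000=2.0000
k=5 load: inc=2.000000, refl=2.000000·1.000000=2.0000; V=0.000000+2.000000+2.000000=4.0000

0 0 source 2.0000
1 5 load 4.0000
2 10 source 2.0000
3 15 load 0.0000
4 20 source 2.0000
5 25 load 4.0000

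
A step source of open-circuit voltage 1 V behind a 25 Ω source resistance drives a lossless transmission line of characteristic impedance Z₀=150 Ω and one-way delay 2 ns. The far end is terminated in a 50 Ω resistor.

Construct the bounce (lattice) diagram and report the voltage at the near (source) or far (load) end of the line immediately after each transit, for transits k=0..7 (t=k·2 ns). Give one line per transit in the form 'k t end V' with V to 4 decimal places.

0 0 source 0.8571
1 2 load 0.4286
2 4 source 0.7347
3 6 load 0.5816
4 8 source 0.6910
5 10 load 0.6363
6 12 source 0.6753
7 14 load 0.6558

Γ_L=-0.500000, Γ_S=-0.714286; launch V₁=1·150/175=0.857143
k=0 src: V=0.8571
k=1 load: inc=0.857143, refl=0.857143·-0.500000=-0.4286; V=0.000000+0.857143+-0.428571=0.4286
k=2 src: inc=-0.428571, refl=-0.428571·-0.714286=0.3061; V=0.857143+-0.428571+0.306122=0.7347
k=3 load: inc=0.306122, refl=0.306122·-0.500000=-0.1531; V=0.428571+0.306122+-0.153061=0.5816
k=4 src: inc=-0.153061, refl=-0.153061·-0.714286=0.1093; V=0.734694+-0.153061+0.109329=0.6910
k=5 load: inc=0.109329, refl=0.109329·-0.500000=-0.0547; V=0.581633+0.109329+-0.054665=0.6363
k=6 src: inc=-0.054665, refl=-0.054665·-0.714286=0.0390; V=0.690962+-0.054665+0.039046=0.6753
k=7 load: inc=0.039046, refl=0.039046·-0.500000=-0.0195; V=0.636297+0.039046+-0.019523=0.6558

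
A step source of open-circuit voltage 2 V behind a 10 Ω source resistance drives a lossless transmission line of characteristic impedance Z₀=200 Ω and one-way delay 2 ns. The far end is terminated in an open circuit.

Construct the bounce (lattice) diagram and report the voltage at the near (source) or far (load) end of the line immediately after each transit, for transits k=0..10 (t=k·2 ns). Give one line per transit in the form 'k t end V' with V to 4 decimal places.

0 0 source 1.9048
1 2 load 3.8095
2 4 source 2.0862
3 6 load 0.3628
4 8 source 1.9220
5 10 load 3.4813
6 12 source 2.0705
7 14 load 0.6598
8 16 source 1.9362
9 18 load 3.2126
10 20 source 2.0577

Γ_L=1.000000, Γ_S=-0.904762; launch V₁=2·200/210=1.904762
k=0 src: V=1.9048
k=1 load: inc=1.904762, refl=1.904762·1.000000=1.9048; V=0.000000+1.904762+1.904762=3.8095
k=2 src: inc=1.904762, refl=1.904762·-0.904762=-1.7234; V=1.904762+1.904762+-1.723356=2.0862
k=3 load: inc=-1.723356, refl=-1.723356·1.000000=-1.7234; V=3.809524+-1.723356+-1.723356=0.3628
k=4 src: inc=-1.723356, refl=-1.723356·-0.904762=1.5592; V=2.086168+-1.723356+1.559227=1.9220
k=5 load: inc=1.559227, refl=1.559227·1.000000=1.5592; V=0.362812+1.559227+1.559227=3.4813
k=6 src: inc=1.559227, refl=1.559227·-0.904762=-1.4107; V=1.922039+1.559227+-1.410729=2.0705
k=7 load: inc=-1.410729, refl=-1.410729·1.000000=-1.4107; V=3.481266+-1.410729+-1.410729=0.6598
k=8 src: inc=-1.410729, refl=-1.410729·-0.904762=1.2764; V=2.070536+-1.410729+1.276374=1.9362
k=9 load: inc=1.276374, refl=1.276374·1.000000=1.2764; V=0.659807+1.276374+1.276374=3.2126
k=10 src: inc=1.276374, refl=1.276374·-0.904762=-1.1548; V=1.936181+1.276374+-1.154814=2.0577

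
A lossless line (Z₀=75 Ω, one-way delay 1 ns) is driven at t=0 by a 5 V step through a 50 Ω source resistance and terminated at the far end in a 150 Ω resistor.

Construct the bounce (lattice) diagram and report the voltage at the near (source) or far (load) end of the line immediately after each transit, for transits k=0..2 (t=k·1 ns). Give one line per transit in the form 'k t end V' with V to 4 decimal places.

Γ_L=0.333333, Γ_S=-0.200000; launch V₁=5·75/125=3.000000
k=0 src: V=3.0000
k=1 load: inc=3.000000, refl=3.000000·0.333333=1.0000; V=0.000000+3.000000+1.000000=4.0000
k=2 src: inc=1.000000, refl=1.000000·-0.200000=-0.2000; V=3.000000+1.000000+-0.200000=3.8000

0 0 source 3.0000
1 1 load 4.0000
2 2 source 3.8000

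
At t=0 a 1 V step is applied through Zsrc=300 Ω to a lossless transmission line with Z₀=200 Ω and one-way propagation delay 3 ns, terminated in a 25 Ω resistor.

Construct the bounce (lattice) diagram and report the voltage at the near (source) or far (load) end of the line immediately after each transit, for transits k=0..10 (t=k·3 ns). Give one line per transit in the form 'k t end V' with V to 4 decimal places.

0 0 source 0.4000
1 3 load 0.0889
2 6 source 0.0267
3 9 load 0.0751
4 12 source 0.0847
5 15 load 0.0772
6 18 source 0.0757
7 21 load 0.0769
8 24 source 0.0771
9 27 load 0.0769
10 30 source 0.0769

Γ_L=-0.777778, Γ_S=0.200000; launch V₁=1·200/500=0.400000
k=0 src: V=0.4000
k=1 load: inc=0.400000, refl=0.400000·-0.777778=-0.3111; V=0.000000+0.400000+-0.311111=0.0889
k=2 src: inc=-0.311111, refl=-0.311111·0.200000=-0.0622; V=0.400000+-0.311111+-0.062222=0.0267
k=3 load: inc=-0.062222, refl=-0.062222·-0.777778=0.0484; V=0.088889+-0.062222+0.048395=0.0751
k=4 src: inc=0.048395, refl=0.048395·0.200000=0.0097; V=0.026667+0.048395+0.009679=0.0847
k=5 load: inc=0.009679, refl=0.009679·-0.777778=-0.0075; V=0.075062+0.009679+-0.007528=0.0772
k=6 src: inc=-0.007528, refl=-0.007528·0.200000=-0.0015; V=0.084741+-0.007528+-0.001506=0.0757
k=7 load: inc=-0.001506, refl=-0.001506·-0.777778=0.0012; V=0.077213+-0.001506+0.001171=0.0769
k=8 src: inc=0.001171, refl=0.001171·0.200000=0.0002; V=0.075707+0.001171+0.000234=0.0771
k=9 load: inc=0.000234, refl=0.000234·-0.777778=-0.0002; V=0.076878+0.000234+-0.000182=0.0769
k=10 src: inc=-0.000182, refl=-0.000182·0.200000=-0.0000; V=0.077112+-0.000182+-0.000036=0.0769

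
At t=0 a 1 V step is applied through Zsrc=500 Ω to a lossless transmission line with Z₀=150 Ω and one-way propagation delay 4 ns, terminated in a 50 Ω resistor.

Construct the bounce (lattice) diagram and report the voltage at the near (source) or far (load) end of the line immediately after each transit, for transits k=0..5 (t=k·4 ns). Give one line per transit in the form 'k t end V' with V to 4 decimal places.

0 0 source 0.2308
1 4 load 0.1154
2 8 source 0.0533
3 12 load 0.0843
4 16 source 0.1010
5 20 load 0.0927

Γ_L=-0.500000, Γ_S=0.538462; launch V₁=1·150/650=0.230769
k=0 src: V=0.2308
k=1 load: inc=0.230769, refl=0.230769·-0.500000=-0.1154; V=0.000000+0.230769+-0.115385=0.1154
k=2 src: inc=-0.115385, refl=-0.115385·0.538462=-0.0621; V=0.230769+-0.115385+-0.062130=0.0533
k=3 load: inc=-0.062130, refl=-0.062130·-0.500000=0.0311; V=0.115385+-0.062130+0.031065=0.0843
k=4 src: inc=0.031065, refl=0.031065·0.538462=0.0167; V=0.053254+0.031065+0.016727=0.1010
k=5 load: inc=0.016727, refl=0.016727·-0.500000=-0.0084; V=0.084320+0.016727+-0.008364=0.0927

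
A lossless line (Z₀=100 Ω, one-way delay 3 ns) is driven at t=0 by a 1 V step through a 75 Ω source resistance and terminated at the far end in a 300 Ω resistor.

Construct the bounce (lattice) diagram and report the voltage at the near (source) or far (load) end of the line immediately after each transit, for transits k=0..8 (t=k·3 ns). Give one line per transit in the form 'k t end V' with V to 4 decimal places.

Γ_L=0.500000, Γ_S=-0.142857; launch V₁=1·100/175=0.571429
k=0 src: V=0.5714
k=1 load: inc=0.571429, refl=0.571429·0.500000=0.2857; V=0.000000+0.571429+0.285714=0.8571
k=2 src: inc=0.285714, refl=0.285714·-0.142857=-0.0408; V=0.571429+0.285714+-0.040816=0.8163
k=3 load: inc=-0.040816, refl=-0.040816·0.500000=-0.0204; V=0.857143+-0.040816+-0.020408=0.7959
k=4 src: inc=-0.020408, refl=-0.020408·-0.142857=0.0029; V=0.816327+-0.020408+0.002915=0.7988
k=5 load: inc=0.002915, refl=0.002915·0.500000=0.0015; V=0.795918+0.002915+0.001458=0.8003
k=6 src: inc=0.001458, refl=0.001458·-0.142857=-0.0002; V=0.798834+0.001458+-0.000208=0.8001
k=7 load: inc=-0.000208, refl=-0.000208·0.500000=-0.0001; V=0.800292+-0.000208+-0.000104=0.8000
k=8 src: inc=-0.000104, refl=-0.000104·-0.142857=0.0000; V=0.800083+-0.000104+0.000015=0.8000

0 0 source 0.5714
1 3 load 0.8571
2 6 source 0.8163
3 9 load 0.7959
4 12 source 0.7988
5 15 load 0.8003
6 18 source 0.8001
7 21 load 0.8000
8 24 source 0.8000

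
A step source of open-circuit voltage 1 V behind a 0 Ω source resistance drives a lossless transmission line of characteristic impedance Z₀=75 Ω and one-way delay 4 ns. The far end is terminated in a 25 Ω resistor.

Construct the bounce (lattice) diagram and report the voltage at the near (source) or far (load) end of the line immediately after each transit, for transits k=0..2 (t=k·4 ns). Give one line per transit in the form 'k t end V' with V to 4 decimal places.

0 0 source 1.0000
1 4 load 0.5000
2 8 source 1.0000

Γ_L=-0.500000, Γ_S=-1.000000; launch V₁=1·75/75=1.000000
k=0 src: V=1.0000
k=1 load: inc=1.000000, refl=1.000000·-0.500000=-0.5000; V=0.000000+1.000000+-0.500000=0.5000
k=2 src: inc=-0.500000, refl=-0.500000·-1.000000=0.5000; V=1.000000+-0.500000+0.500000=1.0000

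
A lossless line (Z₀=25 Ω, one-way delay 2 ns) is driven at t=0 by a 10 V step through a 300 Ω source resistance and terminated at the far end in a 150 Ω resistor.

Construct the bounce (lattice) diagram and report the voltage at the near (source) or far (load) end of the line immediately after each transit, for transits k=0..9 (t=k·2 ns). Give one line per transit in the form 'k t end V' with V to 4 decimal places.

0 0 source 0.7692
1 2 load 1.3187
2 4 source 1.7836
3 6 load 2.1157
4 8 source 2.3967
5 10 load 2.5974
6 12 source 2.7672
7 14 load 2.8885
8 16 source 2.9912
9 18 load 3.0645

Γ_L=0.714286, Γ_S=0.846154; launch V₁=10·25/325=0.769231
k=0 src: V=0.7692
k=1 load: inc=0.769231, refl=0.769231·0.714286=0.5495; V=0.000000+0.769231+0.549451=1.3187
k=2 src: inc=0.549451, refl=0.549451·0.846154=0.4649; V=0.769231+0.549451+0.464920=1.7836
k=3 load: inc=0.464920, refl=0.464920·0.714286=0.3321; V=1.318681+0.464920+0.332085=2.1157
k=4 src: inc=0.332085, refl=0.332085·0.846154=0.2810; V=1.783601+0.332085+0.280995=2.3967
k=5 load: inc=0.280995, refl=0.280995·0.714286=0.2007; V=2.115687+0.280995+0.200711=2.5974
k=6 src: inc=0.200711, refl=0.200711·0.846154=0.1698; V=2.396682+0.200711+0.169832=2.7672
k=7 load: inc=0.169832, refl=0.169832·0.714286=0.1213; V=2.597393+0.169832+0.121309=2.8885
k=8 src: inc=0.121309, refl=0.121309·0.846154=0.1026; V=2.767225+0.121309+0.102646=2.9912
k=9 load: inc=0.102646, refl=0.102646·0.714286=0.0733; V=2.888534+0.102646+0.073319=3.0645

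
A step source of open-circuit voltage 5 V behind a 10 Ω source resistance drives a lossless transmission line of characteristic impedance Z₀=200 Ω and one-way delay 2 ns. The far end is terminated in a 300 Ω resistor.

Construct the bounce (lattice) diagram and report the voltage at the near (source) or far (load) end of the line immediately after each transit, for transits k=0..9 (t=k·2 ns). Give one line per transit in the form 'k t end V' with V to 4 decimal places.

Γ_L=0.200000, Γ_S=-0.904762; launch V₁=5·200/210=4.761905
k=0 src: V=4.7619
k=1 load: inc=4.761905, refl=4.761905·0.200000=0.9524; V=0.000000+4.761905+0.952381=5.7143
k=2 src: inc=0.952381, refl=0.952381·-0.904762=-0.8617; V=4.761905+0.952381+-0.861678=4.8526
k=3 load: inc=-0.861678, refl=-0.861678·0.200000=-0.1723; V=5.714286+-0.861678+-0.172336=4.6803
k=4 src: inc=-0.172336, refl=-0.172336·-0.904762=0.1559; V=4.852608+-0.172336+0.155923=4.8362
k=5 load: inc=0.155923, refl=0.155923·0.200000=0.0312; V=4.680272+0.155923+0.031185=4.8674
k=6 src: inc=0.031185, refl=0.031185·-0.904762=-0.0282; V=4.836195+0.031185+-0.028215=4.8392
k=7 load: inc=-0.028215, refl=-0.028215·0.200000=-0.0056; V=4.867379+-0.028215+-0.005643=4.8335
k=8 src: inc=-0.005643, refl=-0.005643·-0.904762=0.0051; V=4.839165+-0.005643+0.005105=4.8386
k=9 load: inc=0.005105, refl=0.005105·0.200000=0.0010; V=4.833522+0.005105+0.001021=4.8396

0 0 source 4.7619
1 2 load 5.7143
2 4 source 4.8526
3 6 load 4.6803
4 8 source 4.8362
5 10 load 4.8674
6 12 source 4.8392
7 14 load 4.8335
8 16 source 4.8386
9 18 load 4.8396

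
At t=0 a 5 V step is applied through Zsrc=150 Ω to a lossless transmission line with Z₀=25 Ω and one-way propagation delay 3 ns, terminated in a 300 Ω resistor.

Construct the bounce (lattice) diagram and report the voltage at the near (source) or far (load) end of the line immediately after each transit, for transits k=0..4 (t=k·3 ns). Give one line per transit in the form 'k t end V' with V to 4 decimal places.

0 0 source 0.7143
1 3 load 1.3187
2 6 source 1.7504
3 9 load 2.1157
4 12 source 2.3766

Γ_L=0.846154, Γ_S=0.714286; launch V₁=5·25/175=0.714286
k=0 src: V=0.7143
k=1 load: inc=0.714286, refl=0.714286·0.846154=0.6044; V=0.000000+0.714286+0.604396=1.3187
k=2 src: inc=0.604396, refl=0.604396·0.714286=0.4317; V=0.714286+0.604396+0.431711=1.7504
k=3 load: inc=0.431711, refl=0.431711·0.846154=0.3653; V=1.318681+0.431711+0.365294=2.1157
k=4 src: inc=0.365294, refl=0.365294·0.714286=0.2609; V=1.750392+0.365294+0.260924=2.3766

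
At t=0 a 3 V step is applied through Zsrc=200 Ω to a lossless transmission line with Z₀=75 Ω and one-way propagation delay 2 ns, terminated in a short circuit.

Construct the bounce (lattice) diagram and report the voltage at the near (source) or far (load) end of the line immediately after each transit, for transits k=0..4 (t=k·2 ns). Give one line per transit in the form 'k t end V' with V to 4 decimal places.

Γ_L=-1.000000, Γ_S=0.454545; launch V₁=3·75/275=0.818182
k=0 src: V=0.8182
k=1 load: inc=0.818182, refl=0.818182·-1.000000=-0.8182; V=0.000000+0.818182+-0.818182=0.0000
k=2 src: inc=-0.818182, refl=-0.818182·0.454545=-0.3719; V=0.818182+-0.818182+-0.371901=-0.3719
k=3 load: inc=-0.371901, refl=-0.371901·-1.000000=0.3719; V=0.000000+-0.371901+0.371901=0.0000
k=4 src: inc=0.371901, refl=0.371901·0.454545=0.1690; V=-0.371901+0.371901+0.169046=0.1690

0 0 source 0.8182
1 2 load 0.0000
2 4 source -0.3719
3 6 load 0.0000
4 8 source 0.1690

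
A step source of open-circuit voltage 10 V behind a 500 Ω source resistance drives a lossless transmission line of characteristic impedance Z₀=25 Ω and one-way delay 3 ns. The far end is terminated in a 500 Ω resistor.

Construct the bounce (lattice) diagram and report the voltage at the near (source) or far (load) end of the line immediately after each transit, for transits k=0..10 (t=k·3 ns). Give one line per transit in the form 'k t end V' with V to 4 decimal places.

Γ_L=0.904762, Γ_S=0.904762; launch V₁=10·25/525=0.476190
k=0 src: V=0.4762
k=1 load: inc=0.476190, refl=0.476190·0.904762=0.4308; V=0.000000+0.476190+0.430839=0.9070
k=2 src: inc=0.430839, refl=0.430839·0.904762=0.3898; V=0.476190+0.430839+0.389807=1.2968
k=3 load: inc=0.389807, refl=0.389807·0.904762=0.3527; V=0.907029+0.389807+0.352682=1.6495
k=4 src: inc=0.352682, refl=0.352682·0.904762=0.3191; V=1.296836+0.352682+0.319093=1.9686
k=5 load: inc=0.319093, refl=0.319093·0.904762=0.2887; V=1.649518+0.319093+0.288704=2.2573
k=6 src: inc=0.288704, refl=0.288704·0.904762=0.2612; V=1.968612+0.288704+0.261208=2.5185
k=7 load: inc=0.261208, refl=0.261208·0.904762=0.2363; V=2.257316+0.261208+0.236331=2.7549
k=8 src: inc=0.236331, refl=0.236331·0.904762=0.2138; V=2.518524+0.236331+0.213823=2.9687
k=9 load: inc=0.213823, refl=0.213823·0.904762=0.1935; V=2.754855+0.213823+0.193459=3.1621
k=10 src: inc=0.193459, refl=0.193459·0.904762=0.1750; V=2.968678+0.193459+0.175035=3.3372

0 0 source 0.4762
1 3 load 0.9070
2 6 source 1.2968
3 9 load 1.6495
4 12 source 1.9686
5 15 load 2.2573
6 18 source 2.5185
7 21 load 2.7549
8 24 source 2.9687
9 27 load 3.1621
10 30 source 3.3372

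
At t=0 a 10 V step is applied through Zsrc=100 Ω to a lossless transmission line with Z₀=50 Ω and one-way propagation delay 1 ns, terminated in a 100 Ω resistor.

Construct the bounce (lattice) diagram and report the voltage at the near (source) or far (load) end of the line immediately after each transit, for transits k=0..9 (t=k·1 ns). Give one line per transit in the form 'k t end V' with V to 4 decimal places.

Γ_L=0.333333, Γ_S=0.333333; launch V₁=10·50/150=3.333333
k=0 src: V=3.3333
k=1 load: inc=3.333333, refl=3.333333·0.333333=1.1111; V=0.000000+3.333333+1.111111=4.4444
k=2 src: inc=1.111111, refl=1.111111·0.333333=0.3704; V=3.333333+1.111111+0.370370=4.8148
k=3 load: inc=0.370370, refl=0.370370·0.333333=0.1235; V=4.444444+0.370370+0.123457=4.9383
k=4 src: inc=0.123457, refl=0.123457·0.333333=0.0412; V=4.814815+0.123457+0.041152=4.9794
k=5 load: inc=0.041152, refl=0.041152·0.333333=0.0137; V=4.938272+0.041152+0.013717=4.9931
k=6 src: inc=0.013717, refl=0.013717·0.333333=0.0046; V=4.979424+0.013717+0.004572=4.9977
k=7 load: inc=0.004572, refl=0.004572·0.333333=0.0015; V=4.993141+0.004572+0.001524=4.9992
k=8 src: inc=0.001524, refl=0.001524·0.333333=0.0005; V=4.997714+0.001524+0.000508=4.9997
k=9 load: inc=0.000508, refl=0.000508·0.333333=0.0002; V=4.999238+0.000508+0.000169=4.9999

0 0 source 3.3333
1 1 load 4.4444
2 2 source 4.8148
3 3 load 4.9383
4 4 source 4.9794
5 5 load 4.9931
6 6 source 4.9977
7 7 load 4.9992
8 8 source 4.9997
9 9 load 4.9999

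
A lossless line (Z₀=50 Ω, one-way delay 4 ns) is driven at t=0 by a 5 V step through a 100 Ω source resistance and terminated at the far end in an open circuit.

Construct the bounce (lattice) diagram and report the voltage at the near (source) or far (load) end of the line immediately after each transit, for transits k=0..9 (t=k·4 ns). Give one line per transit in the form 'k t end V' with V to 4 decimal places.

Γ_L=1.000000, Γ_S=0.333333; launch V₁=5·50/150=1.666667
k=0 src: V=1.6667
k=1 load: inc=1.666667, refl=1.666667·1.000000=1.6667; V=0.000000+1.666667+1.666667=3.3333
k=2 src: inc=1.666667, refl=1.666667·0.333333=0.5556; V=1.666667+1.666667+0.555556=3.8889
k=3 load: inc=0.555556, refl=0.555556·1.000000=0.5556; V=3.333333+0.555556+0.555556=4.4444
k=4 src: inc=0.555556, refl=0.555556·0.333333=0.1852; V=3.888889+0.555556+0.185185=4.6296
k=5 load: inc=0.185185, refl=0.185185·1.000000=0.1852; V=4.444444+0.185185+0.185185=4.8148
k=6 src: inc=0.185185, refl=0.185185·0.333333=0.0617; V=4.629630+0.185185+0.061728=4.8765
k=7 load: inc=0.061728, refl=0.061728·1.000000=0.0617; V=4.814815+0.061728+0.061728=4.9383
k=8 src: inc=0.061728, refl=0.061728·0.333333=0.0206; V=4.876543+0.061728+0.020576=4.9588
k=9 load: inc=0.020576, refl=0.020576·1.000000=0.0206; V=4.938272+0.020576+0.020576=4.9794

0 0 source 1.6667
1 4 load 3.3333
2 8 source 3.8889
3 12 load 4.4444
4 16 source 4.6296
5 20 load 4.8148
6 24 source 4.8765
7 28 load 4.9383
8 32 source 4.9588
9 36 load 4.9794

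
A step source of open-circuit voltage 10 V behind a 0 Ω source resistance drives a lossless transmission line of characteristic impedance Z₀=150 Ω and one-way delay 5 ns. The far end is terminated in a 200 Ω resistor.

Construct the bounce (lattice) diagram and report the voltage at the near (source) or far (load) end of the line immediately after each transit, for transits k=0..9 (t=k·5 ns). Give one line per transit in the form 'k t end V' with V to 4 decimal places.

0 0 source 10.0000
1 5 load 11.4286
2 10 source 10.0000
3 15 load 9.7959
4 20 source 10.0000
5 25 load 10.0292
6 30 source 10.0000
7 35 load 9.9958
8 40 source 10.0000
9 45 load 10.0006

Γ_L=0.142857, Γ_S=-1.000000; launch V₁=10·150/150=10.000000
k=0 src: V=10.0000
k=1 load: inc=10.000000, refl=10.000000·0.142857=1.4286; V=0.000000+10.000000+1.428571=11.4286
k=2 src: inc=1.428571, refl=1.428571·-1.000000=-1.4286; V=10.000000+1.428571+-1.428571=10.0000
k=3 load: inc=-1.428571, refl=-1.428571·0.142857=-0.2041; V=11.428571+-1.428571+-0.204082=9.7959
k=4 src: inc=-0.204082, refl=-0.204082·-1.000000=0.2041; V=10.000000+-0.204082+0.204082=10.0000
k=5 load: inc=0.204082, refl=0.204082·0.142857=0.0292; V=9.795918+0.204082+0.029155=10.0292
k=6 src: inc=0.029155, refl=0.029155·-1.000000=-0.0292; V=10.000000+0.029155+-0.029155=10.0000
k=7 load: inc=-0.029155, refl=-0.029155·0.142857=-0.0042; V=10.029155+-0.029155+-0.004165=9.9958
k=8 src: inc=-0.004165, refl=-0.004165·-1.000000=0.0042; V=10.000000+-0.004165+0.004165=10.0000
k=9 load: inc=0.004165, refl=0.004165·0.142857=0.0006; V=9.995835+0.004165+0.000595=10.0006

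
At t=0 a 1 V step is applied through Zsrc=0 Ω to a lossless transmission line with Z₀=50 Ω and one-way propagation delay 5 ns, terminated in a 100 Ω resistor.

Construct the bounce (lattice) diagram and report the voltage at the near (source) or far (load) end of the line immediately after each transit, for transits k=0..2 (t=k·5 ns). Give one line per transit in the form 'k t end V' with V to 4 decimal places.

0 0 source 1.0000
1 5 load 1.3333
2 10 source 1.0000

Γ_L=0.333333, Γ_S=-1.000000; launch V₁=1·50/50=1.000000
k=0 src: V=1.0000
k=1 load: inc=1.000000, refl=1.000000·0.333333=0.3333; V=0.000000+1.000000+0.333333=1.3333
k=2 src: inc=0.333333, refl=0.333333·-1.000000=-0.3333; V=1.000000+0.333333+-0.333333=1.0000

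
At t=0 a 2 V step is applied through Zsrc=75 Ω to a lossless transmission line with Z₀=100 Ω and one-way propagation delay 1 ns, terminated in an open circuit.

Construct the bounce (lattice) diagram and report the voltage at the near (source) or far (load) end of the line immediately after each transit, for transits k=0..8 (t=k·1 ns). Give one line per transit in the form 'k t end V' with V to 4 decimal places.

Γ_L=1.000000, Γ_S=-0.142857; launch V₁=2·100/175=1.142857
k=0 src: V=1.1429
k=1 load: inc=1.142857, refl=1.142857·1.000000=1.1429; V=0.000000+1.142857+1.142857=2.2857
k=2 src: inc=1.142857, refl=1.142857·-0.142857=-0.1633; V=1.142857+1.142857+-0.163265=2.1224
k=3 load: inc=-0.163265, refl=-0.163265·1.000000=-0.1633; V=2.285714+-0.163265+-0.163265=1.9592
k=4 src: inc=-0.163265, refl=-0.163265·-0.142857=0.0233; V=2.122449+-0.163265+0.023324=1.9825
k=5 load: inc=0.023324, refl=0.023324·1.000000=0.0233; V=1.959184+0.023324+0.023324=2.0058
k=6 src: inc=0.023324, refl=0.023324·-0.142857=-0.0033; V=1.982507+0.023324+-0.003332=2.0025
k=7 load: inc=-0.003332, refl=-0.003332·1.000000=-0.0033; V=2.005831+-0.003332+-0.003332=1.9992
k=8 src: inc=-0.003332, refl=-0.003332·-0.142857=0.0005; V=2.002499+-0.003332+0.000476=1.9996

0 0 source 1.1429
1 1 load 2.2857
2 2 source 2.1224
3 3 load 1.9592
4 4 source 1.9825
5 5 load 2.0058
6 6 source 2.0025
7 7 load 1.9992
8 8 source 1.9996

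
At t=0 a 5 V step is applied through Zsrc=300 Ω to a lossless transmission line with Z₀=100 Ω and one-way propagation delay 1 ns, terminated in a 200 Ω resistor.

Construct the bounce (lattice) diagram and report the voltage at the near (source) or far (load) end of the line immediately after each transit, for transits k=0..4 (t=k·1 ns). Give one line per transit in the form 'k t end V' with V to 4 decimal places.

0 0 source 1.2500
1 1 load 1.6667
2 2 source 1.8750
3 3 load 1.9444
4 4 source 1.9792

Γ_L=0.333333, Γ_S=0.500000; launch V₁=5·100/400=1.250000
k=0 src: V=1.2500
k=1 load: inc=1.250000, refl=1.250000·0.333333=0.4167; V=0.000000+1.250000+0.416667=1.6667
k=2 src: inc=0.416667, refl=0.416667·0.500000=0.2083; V=1.250000+0.416667+0.208333=1.8750
k=3 load: inc=0.208333, refl=0.208333·0.333333=0.0694; V=1.666667+0.208333+0.069444=1.9444
k=4 src: inc=0.069444, refl=0.069444·0.500000=0.0347; V=1.875000+0.069444+0.034722=1.9792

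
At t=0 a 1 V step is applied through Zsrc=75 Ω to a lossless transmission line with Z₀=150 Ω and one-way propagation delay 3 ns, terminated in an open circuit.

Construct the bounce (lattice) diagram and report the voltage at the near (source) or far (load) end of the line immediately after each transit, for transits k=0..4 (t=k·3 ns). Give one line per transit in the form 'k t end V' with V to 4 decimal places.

Γ_L=1.000000, Γ_S=-0.333333; launch V₁=1·150/225=0.666667
k=0 src: V=0.6667
k=1 load: inc=0.666667, refl=0.666667·1.000000=0.6667; V=0.000000+0.666667+0.666667=1.3333
k=2 src: inc=0.666667, refl=0.666667·-0.333333=-0.2222; V=0.666667+0.666667+-0.222222=1.1111
k=3 load: inc=-0.222222, refl=-0.222222·1.000000=-0.2222; V=1.333333+-0.222222+-0.222222=0.8889
k=4 src: inc=-0.222222, refl=-0.222222·-0.333333=0.0741; V=1.111111+-0.222222+0.074074=0.9630

0 0 source 0.6667
1 3 load 1.3333
2 6 source 1.1111
3 9 load 0.8889
4 12 source 0.9630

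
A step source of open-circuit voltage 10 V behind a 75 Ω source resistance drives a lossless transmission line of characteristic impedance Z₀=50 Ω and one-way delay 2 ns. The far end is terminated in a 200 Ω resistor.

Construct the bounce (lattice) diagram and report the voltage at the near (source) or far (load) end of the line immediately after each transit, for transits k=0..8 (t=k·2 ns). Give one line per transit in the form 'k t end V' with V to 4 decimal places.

0 0 source 4.0000
1 2 load 6.4000
2 4 source 6.8800
3 6 load 7.1680
4 8 source 7.2256
5 10 load 7.2602
6 12 source 7.2671
7 14 load 7.2712
8 16 source 7.2720

Γ_L=0.600000, Γ_S=0.200000; launch V₁=10·50/125=4.000000
k=0 src: V=4.0000
k=1 load: inc=4.000000, refl=4.000000·0.600000=2.4000; V=0.000000+4.000000+2.400000=6.4000
k=2 src: inc=2.400000, refl=2.400000·0.200000=0.4800; V=4.000000+2.400000+0.480000=6.8800
k=3 load: inc=0.480000, refl=0.480000·0.600000=0.2880; V=6.400000+0.480000+0.288000=7.1680
k=4 src: inc=0.288000, refl=0.288000·0.200000=0.0576; V=6.880000+0.288000+0.057600=7.2256
k=5 load: inc=0.057600, refl=0.057600·0.600000=0.0346; V=7.168000+0.057600+0.034560=7.2602
k=6 src: inc=0.034560, refl=0.034560·0.200000=0.0069; V=7.225600+0.034560+0.006912=7.2671
k=7 load: inc=0.006912, refl=0.006912·0.600000=0.0041; V=7.260160+0.006912+0.004147=7.2712
k=8 src: inc=0.004147, refl=0.004147·0.200000=0.0008; V=7.267072+0.004147+0.000829=7.2720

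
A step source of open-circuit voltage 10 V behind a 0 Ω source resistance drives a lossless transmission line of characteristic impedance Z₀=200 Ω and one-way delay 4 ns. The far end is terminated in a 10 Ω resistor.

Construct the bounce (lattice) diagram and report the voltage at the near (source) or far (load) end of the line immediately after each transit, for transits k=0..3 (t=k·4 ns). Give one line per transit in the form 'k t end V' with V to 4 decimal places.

Γ_L=-0.904762, Γ_S=-1.000000; launch V₁=10·200/200=10.000000
k=0 src: V=10.0000
k=1 load: inc=10.000000, refl=10.000000·-0.904762=-9.0476; V=0.000000+10.000000+-9.047619=0.9524
k=2 src: inc=-9.047619, refl=-9.047619·-1.000000=9.0476; V=10.000000+-9.047619+9.047619=10.0000
k=3 load: inc=9.047619, refl=9.047619·-0.904762=-8.1859; V=0.952381+9.047619+-8.185941=1.8141

0 0 source 10.0000
1 4 load 0.9524
2 8 source 10.0000
3 12 load 1.8141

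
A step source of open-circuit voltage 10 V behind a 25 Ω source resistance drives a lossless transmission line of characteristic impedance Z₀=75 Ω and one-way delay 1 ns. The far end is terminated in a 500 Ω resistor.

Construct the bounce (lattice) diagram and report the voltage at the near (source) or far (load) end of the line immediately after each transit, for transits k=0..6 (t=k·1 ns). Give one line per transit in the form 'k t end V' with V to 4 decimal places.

Γ_L=0.739130, Γ_S=-0.500000; launch V₁=10·75/100=7.500000
k=0 src: V=7.5000
k=1 load: inc=7.500000, refl=7.500000·0.739130=5.5435; V=0.000000+7.500000+5.543478=13.0435
k=2 src: inc=5.543478, refl=5.543478·-0.500000=-2.7717; V=7.500000+5.543478+-2.771739=10.2717
k=3 load: inc=-2.771739, refl=-2.771739·0.739130=-2.0487; V=13.043478+-2.771739+-2.048677=8.2231
k=4 src: inc=-2.048677, refl=-2.048677·-0.500000=1.0243; V=10.271739+-2.048677+1.024338=9.2474
k=5 load: inc=1.024338, refl=1.024338·0.739130=0.7571; V=8.223062+1.024338+0.757120=10.0045
k=6 src: inc=0.757120, refl=0.757120·-0.500000=-0.3786; V=9.247401+0.757120+-0.378560=9.6260

0 0 source 7.5000
1 1 load 13.0435
2 2 source 10.2717
3 3 load 8.2231
4 4 source 9.2474
5 5 load 10.0045
6 6 source 9.6260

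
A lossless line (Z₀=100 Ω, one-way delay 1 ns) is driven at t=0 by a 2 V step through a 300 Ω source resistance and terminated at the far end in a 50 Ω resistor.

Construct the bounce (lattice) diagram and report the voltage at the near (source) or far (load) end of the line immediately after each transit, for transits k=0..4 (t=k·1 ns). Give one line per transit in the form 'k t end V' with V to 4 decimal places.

Γ_L=-0.333333, Γ_S=0.500000; launch V₁=2·100/400=0.500000
k=0 src: V=0.5000
k=1 load: inc=0.500000, refl=0.500000·-0.333333=-0.1667; V=0.000000+0.500000+-0.166667=0.3333
k=2 src: inc=-0.166667, refl=-0.166667·0.500000=-0.0833; V=0.500000+-0.166667+-0.083333=0.2500
k=3 load: inc=-0.083333, refl=-0.083333·-0.333333=0.0278; V=0.333333+-0.083333+0.027778=0.2778
k=4 src: inc=0.027778, refl=0.027778·0.500000=0.0139; V=0.250000+0.027778+0.013889=0.2917

0 0 source 0.5000
1 1 load 0.3333
2 2 source 0.2500
3 3 load 0.2778
4 4 source 0.2917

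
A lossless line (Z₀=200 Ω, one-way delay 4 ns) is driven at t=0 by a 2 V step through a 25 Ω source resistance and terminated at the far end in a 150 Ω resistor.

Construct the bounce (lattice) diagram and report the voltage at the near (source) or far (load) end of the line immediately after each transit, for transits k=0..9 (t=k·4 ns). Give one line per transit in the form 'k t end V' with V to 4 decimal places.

Γ_L=-0.142857, Γ_S=-0.777778; launch V₁=2·200/225=1.777778
k=0 src: V=1.7778
k=1 load: inc=1.777778, refl=1.777778·-0.142857=-0.2540; V=0.000000+1.777778+-0.253968=1.5238
k=2 src: inc=-0.253968, refl=-0.253968·-0.777778=0.1975; V=1.777778+-0.253968+0.197531=1.7213
k=3 load: inc=0.197531, refl=0.197531·-0.142857=-0.0282; V=1.523810+0.197531+-0.028219=1.6931
k=4 src: inc=-0.028219, refl=-0.028219·-0.777778=0.0219; V=1.721340+-0.028219+0.021948=1.7151
k=5 load: inc=0.021948, refl=0.021948·-0.142857=-0.0031; V=1.693122+0.021948+-0.003135=1.7119
k=6 src: inc=-0.003135, refl=-0.003135·-0.777778=0.0024; V=1.715070+-0.003135+0.002439=1.7144
k=7 load: inc=0.002439, refl=0.002439·-0.142857=-0.0003; V=1.711934+0.002439+-0.000348=1.7140
k=8 src: inc=-0.000348, refl=-0.000348·-0.777778=0.0003; V=1.714373+-0.000348+0.000271=1.7143
k=9 load: inc=0.000271, refl=0.000271·-0.142857=-0.0000; V=1.714024+0.000271+-0.000039=1.7143

0 0 source 1.7778
1 4 load 1.5238
2 8 source 1.7213
3 12 load 1.6931
4 16 source 1.7151
5 20 load 1.7119
6 24 source 1.7144
7 28 load 1.7140
8 32 source 1.7143
9 36 load 1.7143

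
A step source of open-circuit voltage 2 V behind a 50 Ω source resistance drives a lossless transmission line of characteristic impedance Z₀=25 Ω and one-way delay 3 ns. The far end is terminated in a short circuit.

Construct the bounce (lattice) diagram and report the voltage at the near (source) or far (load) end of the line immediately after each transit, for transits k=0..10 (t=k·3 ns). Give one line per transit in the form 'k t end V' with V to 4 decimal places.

0 0 source 0.6667
1 3 load 0.0000
2 6 source -0.2222
3 9 load 0.0000
4 12 source 0.0741
5 15 load 0.0000
6 18 source -0.0247
7 21 load 0.0000
8 24 source 0.0082
9 27 load 0.0000
10 30 source -0.0027

Γ_L=-1.000000, Γ_S=0.333333; launch V₁=2·25/75=0.666667
k=0 src: V=0.6667
k=1 load: inc=0.666667, refl=0.666667·-1.000000=-0.6667; V=0.000000+0.666667+-0.666667=0.0000
k=2 src: inc=-0.666667, refl=-0.666667·0.333333=-0.2222; V=0.666667+-0.666667+-0.222222=-0.2222
k=3 load: inc=-0.222222, refl=-0.222222·-1.000000=0.2222; V=0.000000+-0.222222+0.222222=0.0000
k=4 src: inc=0.222222, refl=0.222222·0.333333=0.0741; V=-0.222222+0.222222+0.074074=0.0741
k=5 load: inc=0.074074, refl=0.074074·-1.000000=-0.0741; V=0.000000+0.074074+-0.074074=0.0000
k=6 src: inc=-0.074074, refl=-0.074074·0.333333=-0.0247; V=0.074074+-0.074074+-0.024691=-0.0247
k=7 load: inc=-0.024691, refl=-0.024691·-1.000000=0.0247; V=0.000000+-0.024691+0.024691=0.0000
k=8 src: inc=0.024691, refl=0.024691·0.333333=0.0082; V=-0.024691+0.024691+0.008230=0.0082
k=9 load: inc=0.008230, refl=0.008230·-1.000000=-0.0082; V=0.000000+0.008230+-0.008230=0.0000
k=10 src: inc=-0.008230, refl=-0.008230·0.333333=-0.0027; V=0.008230+-0.008230+-0.002743=-0.0027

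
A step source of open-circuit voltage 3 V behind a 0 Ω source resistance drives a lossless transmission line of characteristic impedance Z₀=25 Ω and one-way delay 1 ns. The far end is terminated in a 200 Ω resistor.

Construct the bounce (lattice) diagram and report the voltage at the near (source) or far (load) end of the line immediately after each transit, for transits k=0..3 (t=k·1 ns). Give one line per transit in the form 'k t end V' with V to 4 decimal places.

0 0 source 3.0000
1 1 load 5.3333
2 2 source 3.0000
3 3 load 1.1852

Γ_L=0.777778, Γ_S=-1.000000; launch V₁=3·25/25=3.000000
k=0 src: V=3.0000
k=1 load: inc=3.000000, refl=3.000000·0.777778=2.3333; V=0.000000+3.000000+2.333333=5.3333
k=2 src: inc=2.333333, refl=2.333333·-1.000000=-2.3333; V=3.000000+2.333333+-2.333333=3.0000
k=3 load: inc=-2.333333, refl=-2.333333·0.777778=-1.8148; V=5.333333+-2.333333+-1.814815=1.1852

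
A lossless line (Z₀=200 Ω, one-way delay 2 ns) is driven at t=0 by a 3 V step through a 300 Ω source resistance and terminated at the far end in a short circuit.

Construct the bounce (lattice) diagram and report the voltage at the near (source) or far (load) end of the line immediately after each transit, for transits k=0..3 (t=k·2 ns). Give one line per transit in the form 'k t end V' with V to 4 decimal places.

0 0 source 1.2000
1 2 load 0.0000
2 4 source -0.2400
3 6 load 0.0000

Γ_L=-1.000000, Γ_S=0.200000; launch V₁=3·200/500=1.200000
k=0 src: V=1.2000
k=1 load: inc=1.200000, refl=1.200000·-1.000000=-1.2000; V=0.000000+1.200000+-1.200000=0.0000
k=2 src: inc=-1.200000, refl=-1.200000·0.200000=-0.2400; V=1.200000+-1.200000+-0.240000=-0.2400
k=3 load: inc=-0.240000, refl=-0.240000·-1.000000=0.2400; V=0.000000+-0.240000+0.240000=0.0000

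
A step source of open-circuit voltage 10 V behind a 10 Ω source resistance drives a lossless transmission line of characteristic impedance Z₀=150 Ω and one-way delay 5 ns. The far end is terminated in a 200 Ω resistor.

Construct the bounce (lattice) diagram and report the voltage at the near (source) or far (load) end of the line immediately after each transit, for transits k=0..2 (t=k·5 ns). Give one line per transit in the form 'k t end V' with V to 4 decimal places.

Γ_L=0.142857, Γ_S=-0.875000; launch V₁=10·150/160=9.375000
k=0 src: V=9.3750
k=1 load: inc=9.375000, refl=9.375000·0.142857=1.3393; V=0.000000+9.375000+1.339286=10.7143
k=2 src: inc=1.339286, refl=1.339286·-0.875000=-1.1719; V=9.375000+1.339286+-1.171875=9.5424

0 0 source 9.3750
1 5 load 10.7143
2 10 source 9.5424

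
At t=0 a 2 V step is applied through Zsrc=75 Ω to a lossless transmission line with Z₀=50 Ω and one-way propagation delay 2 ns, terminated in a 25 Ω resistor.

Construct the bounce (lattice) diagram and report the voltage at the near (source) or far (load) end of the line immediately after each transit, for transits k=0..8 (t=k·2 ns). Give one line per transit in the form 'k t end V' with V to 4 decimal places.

Γ_L=-0.333333, Γ_S=0.200000; launch V₁=2·50/125=0.800000
k=0 src: V=0.8000
k=1 load: inc=0.800000, refl=0.800000·-0.333333=-0.2667; V=0.000000+0.800000+-0.266667=0.5333
k=2 src: inc=-0.266667, refl=-0.266667·0.200000=-0.0533; V=0.800000+-0.266667+-0.053333=0.4800
k=3 load: inc=-0.053333, refl=-0.053333·-0.333333=0.0178; V=0.533333+-0.053333+0.017778=0.4978
k=4 src: inc=0.017778, refl=0.017778·0.200000=0.0036; V=0.480000+0.017778+0.003556=0.5013
k=5 load: inc=0.003556, refl=0.003556·-0.333333=-0.0012; V=0.497778+0.003556+-0.001185=0.5001
k=6 src: inc=-0.001185, refl=-0.001185·0.200000=-0.0002; V=0.501333+-0.001185+-0.000237=0.4999
k=7 load: inc=-0.000237, refl=-0.000237·-0.333333=0.0001; V=0.500148+-0.000237+0.000079=0.5000
k=8 src: inc=0.000079, refl=0.000079·0.200000=0.0000; V=0.499911+0.000079+0.000016=0.5000

0 0 source 0.8000
1 2 load 0.5333
2 4 source 0.4800
3 6 load 0.4978
4 8 source 0.5013
5 10 load 0.5001
6 12 source 0.4999
7 14 load 0.5000
8 16 source 0.5000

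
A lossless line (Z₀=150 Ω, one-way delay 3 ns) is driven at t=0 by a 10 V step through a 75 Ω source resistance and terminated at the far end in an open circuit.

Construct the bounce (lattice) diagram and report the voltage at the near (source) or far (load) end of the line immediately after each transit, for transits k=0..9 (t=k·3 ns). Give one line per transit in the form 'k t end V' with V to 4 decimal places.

Γ_L=1.000000, Γ_S=-0.333333; launch V₁=10·150/225=6.666667
k=0 src: V=6.6667
k=1 load: inc=6.666667, refl=6.666667·1.000000=6.6667; V=0.000000+6.666667+6.666667=13.3333
k=2 src: inc=6.666667, refl=6.666667·-0.333333=-2.2222; V=6.666667+6.666667+-2.222222=11.1111
k=3 load: inc=-2.222222, refl=-2.222222·1.000000=-2.2222; V=13.333333+-2.222222+-2.222222=8.8889
k=4 src: inc=-2.222222, refl=-2.222222·-0.333333=0.7407; V=11.111111+-2.222222+0.740741=9.6296
k=5 load: inc=0.740741, refl=0.740741·1.000000=0.7407; V=8.888889+0.740741+0.740741=10.3704
k=6 src: inc=0.740741, refl=0.740741·-0.333333=-0.2469; V=9.629630+0.740741+-0.246914=10.1235
k=7 load: inc=-0.246914, refl=-0.246914·1.000000=-0.2469; V=10.370370+-0.246914+-0.246914=9.8765
k=8 src: inc=-0.246914, refl=-0.246914·-0.333333=0.0823; V=10.123457+-0.246914+0.082305=9.9588
k=9 load: inc=0.082305, refl=0.082305·1.000000=0.0823; V=9.876543+0.082305+0.082305=10.0412

0 0 source 6.6667
1 3 load 13.3333
2 6 source 11.1111
3 9 load 8.8889
4 12 source 9.6296
5 15 load 10.3704
6 18 source 10.1235
7 21 load 9.8765
8 24 source 9.9588
9 27 load 10.0412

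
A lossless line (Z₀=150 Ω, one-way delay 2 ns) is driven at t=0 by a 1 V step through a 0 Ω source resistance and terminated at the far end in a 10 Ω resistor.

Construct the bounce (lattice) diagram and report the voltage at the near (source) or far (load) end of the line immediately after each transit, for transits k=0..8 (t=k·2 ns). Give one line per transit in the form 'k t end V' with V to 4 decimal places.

0 0 source 1.0000
1 2 load 0.1250
2 4 source 1.0000
3 6 load 0.2344
4 8 source 1.0000
5 10 load 0.3301
6 12 source 1.0000
7 14 load 0.4138
8 16 source 1.0000

Γ_L=-0.875000, Γ_S=-1.000000; launch V₁=1·150/150=1.000000
k=0 src: V=1.0000
k=1 load: inc=1.000000, refl=1.000000·-0.875000=-0.8750; V=0.000000+1.000000+-0.875000=0.1250
k=2 src: inc=-0.875000, refl=-0.875000·-1.000000=0.8750; V=1.000000+-0.875000+0.875000=1.0000
k=3 load: inc=0.875000, refl=0.875000·-0.875000=-0.7656; V=0.125000+0.875000+-0.765625=0.2344
k=4 src: inc=-0.765625, refl=-0.765625·-1.000000=0.7656; V=1.000000+-0.765625+0.765625=1.0000
k=5 load: inc=0.765625, refl=0.765625·-0.875000=-0.6699; V=0.234375+0.765625+-0.669922=0.3301
k=6 src: inc=-0.669922, refl=-0.669922·-1.000000=0.6699; V=1.000000+-0.669922+0.669922=1.0000
k=7 load: inc=0.669922, refl=0.669922·-0.875000=-0.5862; V=0.330078+0.669922+-0.586182=0.4138
k=8 src: inc=-0.586182, refl=-0.586182·-1.000000=0.5862; V=1.000000+-0.586182+0.586182=1.0000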